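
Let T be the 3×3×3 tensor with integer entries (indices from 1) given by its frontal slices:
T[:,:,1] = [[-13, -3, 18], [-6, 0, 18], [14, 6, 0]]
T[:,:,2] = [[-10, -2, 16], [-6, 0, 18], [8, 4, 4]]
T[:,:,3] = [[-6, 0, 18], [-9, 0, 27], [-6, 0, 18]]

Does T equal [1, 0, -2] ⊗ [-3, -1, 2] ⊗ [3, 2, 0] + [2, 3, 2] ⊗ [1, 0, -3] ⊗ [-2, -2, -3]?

Yes

Reconstruct entrywise from the claimed factors. For example, T[3,3,3] = 18 and Σₗ aₗ[3]bₗ[3]cₗ[3] = (-2)·(2)·(0) + (2)·(-3)·(-3) = 18; checking all 27 entries, every one matches. The claim holds.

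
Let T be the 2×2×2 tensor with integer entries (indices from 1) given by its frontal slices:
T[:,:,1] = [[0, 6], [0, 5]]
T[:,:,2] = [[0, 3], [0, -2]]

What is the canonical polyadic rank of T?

2

Lower bound: in the mode-1 unfolding of T (rows indexed by i, columns by (j,k)) the 2×2 minor on rows i ∈ {1, 2}, columns (j,k) ∈ {(2,1), (2,2)} is det [[6, 3], [5, -2]] = -27 ≠ 0, so that unfolding has rank ≥ 2 and hence rank(T) ≥ 2 (CP rank is at least every unfolding rank, though it can be larger).
Upper bound: T[:,j,:] = b[j]·M for every slice, with b = [0, 1] and M = [[6, 3], [5, -2]] (rows i, columns k).
Splitting M by its rows (i = 1, 2), M = [1, 0][6, 3]ᵀ + [0, 1][5, -2]ᵀ.
Hence T = [1, 0] (x) [0, 1] (x) [6, 3] + [0, 1] (x) [0, 1] (x) [5, -2], so rank(T) ≤ 2.
These bounds meet, so rank(T) = 2.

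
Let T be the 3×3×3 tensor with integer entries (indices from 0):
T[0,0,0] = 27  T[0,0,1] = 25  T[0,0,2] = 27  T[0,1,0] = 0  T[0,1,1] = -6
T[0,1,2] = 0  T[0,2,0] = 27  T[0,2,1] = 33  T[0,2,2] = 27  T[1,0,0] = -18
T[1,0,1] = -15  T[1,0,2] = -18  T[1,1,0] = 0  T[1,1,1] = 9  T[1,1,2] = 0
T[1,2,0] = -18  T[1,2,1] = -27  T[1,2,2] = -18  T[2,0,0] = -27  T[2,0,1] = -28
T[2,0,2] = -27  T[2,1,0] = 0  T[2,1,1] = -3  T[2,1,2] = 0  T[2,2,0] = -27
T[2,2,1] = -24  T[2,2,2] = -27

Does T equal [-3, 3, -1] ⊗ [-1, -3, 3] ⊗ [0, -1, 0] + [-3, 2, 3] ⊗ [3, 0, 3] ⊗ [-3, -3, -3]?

Reconstruct entry (0,0,1) from the claimed factors: Σₗ aₗ[0]bₗ[0]cₗ[1] = (-3)·(-1)·(-1) + (-3)·(3)·(-3) = 24, but T[0,0,1] = 25. The claim is false.

No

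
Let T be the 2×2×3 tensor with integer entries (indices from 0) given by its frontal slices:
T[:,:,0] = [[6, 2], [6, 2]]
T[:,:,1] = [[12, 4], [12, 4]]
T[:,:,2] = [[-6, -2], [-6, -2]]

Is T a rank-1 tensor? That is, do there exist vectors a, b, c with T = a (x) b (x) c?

The mode-1 fibre T[:,0,0] = [6, 6] gives a = (1, 1) (primitive direction); the mode-2 fibre T[0,:,0] = [6, 2] gives b = (3, 1); then c[k] = T[0,0,k] / (a[0]·b[0]) = [6, 12, -6] / 3 = (2, 4, -2).
Expanding (1, 1) (x) (3, 1) (x) (2, 4, -2) reproduces all 12 entries of T, so T = (1, 1) (x) (3, 1) (x) (2, 4, -2) and rank(T) ≤ 1.
Equivalently every frontal slice T[:,:,k] is c[k] times the rank-1 matrix (1, 1) (x) (3, 1). So T has rank 1 (it is nonzero).

Yes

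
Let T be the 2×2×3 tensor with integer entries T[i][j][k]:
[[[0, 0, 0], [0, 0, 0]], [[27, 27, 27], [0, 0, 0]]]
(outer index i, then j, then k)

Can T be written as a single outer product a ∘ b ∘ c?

If T = a ∘ b ∘ c then every fibre of T is a multiple of the corresponding factor, so read the factors off the fibres through the nonzero entry T[1,0,0] = 27.
The mode-1 fibre T[:,0,0] = [0, 27] gives a = [0, 1] (primitive direction); the mode-2 fibre T[1,:,0] = [27, 0] gives b = [1, 0]; then c[k] = T[1,0,k] / (a[1]·b[0]) = [27, 27, 27] / 1 = [27, 27, 27].
Expanding [0, 1] ∘ [1, 0] ∘ [27, 27, 27] reproduces all 12 entries of T, so T = [0, 1] ∘ [1, 0] ∘ [27, 27, 27] and rank(T) ≤ 1.
Equivalently every frontal slice T[:,:,k] is c[k] times the rank-1 matrix [0, 1] ∘ [1, 0]. So T has rank 1 (it is nonzero).

Yes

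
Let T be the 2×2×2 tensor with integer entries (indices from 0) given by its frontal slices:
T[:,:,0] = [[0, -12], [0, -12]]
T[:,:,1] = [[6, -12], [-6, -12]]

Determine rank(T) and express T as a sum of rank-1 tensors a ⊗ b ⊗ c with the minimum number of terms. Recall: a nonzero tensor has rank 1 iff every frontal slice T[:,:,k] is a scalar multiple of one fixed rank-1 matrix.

Lower bound: the mode-2 unfolding of T (rows indexed by j, columns by (i,k) = (0,0), (0,1), (1,0), (1,1)) is [[0, 6, 0, -6], [-12, -12, -12, -12]].
There the 2×2 minor on rows j ∈ {0, 1}, columns (i,k) ∈ {(0,0), (0,1)} is det [[0, 6], [-12, -12]] = 72 ≠ 0, so this unfolding has rank ≥ 2; CP rank is at least every unfolding rank, so rank(T) ≥ 2. (This is only a lower bound: in general the CP rank may exceed every unfolding rank, so we still need to exhibit 2 rank-1 terms summing to T.)
Upper bound — finding two terms. Write S_k = T[:,:,k] for the frontal slices: S₀ = [[0, -12], [0, -12]], S₁ = [[6, -12], [-6, -12]].
If T = a₁ ⊗ b₁ ⊗ c₁ + a₂ ⊗ b₂ ⊗ c₂ then each S_k = c₁[k]·a₁b₁ᵀ + c₂[k]·a₂b₂ᵀ. S₀ and S₁ are linearly independent, so a₁b₁ᵀ and a₂b₂ᵀ must span the same plane of matrices: they are the rank-1 matrices of the form x·S₀ + y·S₁.
det(x·S₀ + y·S₁) is −144·xy − 144·y² = (-144)·(y)(x + y), vanishing at (x:y) = (1:0) and (1:-1).
M₁ = S₀ = [[0, -12], [0, -12]] = (-12)·[1, 1][0, 1]ᵀ and M₂ = S₀ − S₁ = [[-6, 0], [6, 0]] = (-6)·[1, -1][1, 0]ᵀ, so take a₁ = [1, 1], b₁ = [0, 1], a₂ = [1, -1], b₂ = [1, 0].
Each slice is an integer combination of E₁ = a₁b₁ᵀ and E₂ = a₂b₂ᵀ: S₀ = −12·E₁, S₁ = −12·E₁ + 6·E₂; reading off coefficients, c₁ = [-12, -12] and c₂ = [0, 6].
Hence T = [1, 1] ⊗ [0, 1] ⊗ [-12, -12] + [1, -1] ⊗ [1, 0] ⊗ [0, 6], so rank(T) ≤ 2.
These bounds meet, so rank(T) = 2.
Check entry T[1,0,0] = 0: (1)·(0)·(-12) + (-1)·(1)·(0) = 0.

rank(T) = 2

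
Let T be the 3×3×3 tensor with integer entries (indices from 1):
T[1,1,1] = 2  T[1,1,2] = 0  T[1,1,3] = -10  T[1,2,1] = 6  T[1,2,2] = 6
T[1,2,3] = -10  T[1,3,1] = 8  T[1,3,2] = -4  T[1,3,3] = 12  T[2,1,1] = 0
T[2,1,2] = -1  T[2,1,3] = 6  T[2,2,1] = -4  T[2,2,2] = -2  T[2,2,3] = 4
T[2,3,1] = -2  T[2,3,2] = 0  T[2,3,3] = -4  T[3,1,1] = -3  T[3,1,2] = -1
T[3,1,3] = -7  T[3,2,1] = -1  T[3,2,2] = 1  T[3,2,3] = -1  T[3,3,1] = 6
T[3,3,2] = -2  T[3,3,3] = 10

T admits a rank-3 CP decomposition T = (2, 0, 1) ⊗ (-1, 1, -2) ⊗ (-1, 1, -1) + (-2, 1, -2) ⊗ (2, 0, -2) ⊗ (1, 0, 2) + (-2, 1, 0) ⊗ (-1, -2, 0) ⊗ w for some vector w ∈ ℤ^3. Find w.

Subtract the known terms from T to get the rank-1 residual R = (-2, 1, 0) ⊗ (-1, -2, 0) ⊗ w, so R[i,j,k] = a[i]·b[j]·w[k]. Pick indices with nonzero a[1]·b[1] = (-2)·(-1) = 2. Only the fibre through (1,1,·) is needed: R[1,1,:] = T[1,1,:] − Σₗ aₗ[1]bₗ[1]cₗ = [2, 0, -10] − (2)·(-1)·(-1, 1, -1) − (-2)·(2)·(1, 0, 2) = [4, 2, -4]. Then w[k] = R[1,1,k] / 2 for each k, giving w = [4, 2, -4] / 2 = (2, 1, -2).

w = (2, 1, -2)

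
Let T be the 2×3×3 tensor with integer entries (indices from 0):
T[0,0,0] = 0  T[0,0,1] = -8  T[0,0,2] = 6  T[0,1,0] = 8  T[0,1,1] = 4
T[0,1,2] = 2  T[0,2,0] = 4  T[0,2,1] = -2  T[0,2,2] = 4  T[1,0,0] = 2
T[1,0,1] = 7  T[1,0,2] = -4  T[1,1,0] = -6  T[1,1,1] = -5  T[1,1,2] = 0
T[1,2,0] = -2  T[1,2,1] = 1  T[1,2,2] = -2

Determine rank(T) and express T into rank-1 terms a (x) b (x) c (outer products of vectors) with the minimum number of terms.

Lower bound: the mode-3 unfolding of T (rows indexed by k, columns by (i,j) = (0,0), (0,1), (0,2), (1,0), (1,1), (1,2)) is [[0, 8, 4, 2, -6, -2], [-8, 4, -2, 7, -5, 1], [6, 2, 4, -4, 0, -2]].
There the 2×2 minor on rows k ∈ {0, 1}, columns (i,j) ∈ {(0,0), (0,1)} is det [[0, 8], [-8, 4]] = 64 ≠ 0, so this unfolding has rank ≥ 2; CP rank is at least every unfolding rank, so rank(T) ≥ 2. (This is only a lower bound: in general the CP rank may exceed every unfolding rank, so we still need to exhibit 2 rank-1 terms summing to T.)
Upper bound — finding two terms. Write S_k = T[:,:,k] for the frontal slices: S₀ = [[0, 8, 4], [2, -6, -2]], S₁ = [[-8, 4, -2], [7, -5, 1]], S₂ = [[6, 2, 4], [-4, 0, -2]].
If T = a₁ (x) b₁ (x) c₁ + a₂ (x) b₂ (x) c₂ then each S_k = c₁[k]·a₁b₁ᵀ + c₂[k]·a₂b₂ᵀ. S₀ and S₁ are linearly independent, so a₁b₁ᵀ and a₂b₂ᵀ must span the same plane of matrices: they are the rank-1 matrices of the form x·S₀ + y·S₁.
The 2×2 minor of x·S₀ + y·S₁ on rows {0,1}, columns {0,1} is −16·x² − 16·xy + 12·y² = (-4)·(2·x + 3·y)(2·x − y), vanishing at (x:y) = (3:-2) and (1:2).
M₁ = 3·S₀ − 2·S₁ = [[16, 16, 16], [-8, -8, -8]] = 8·[2, -1][1, 1, 1]ᵀ and M₂ = S₀ + 2·S₁ = [[-16, 16, 0], [16, -16, 0]] = (-16)·[1, -1][1, -1, 0]ᵀ, so take a₁ = [2, -1], b₁ = [1, 1, 1], a₂ = [1, -1], b₂ = [1, -1, 0].
Each slice is an integer combination of E₁ = a₁b₁ᵀ and E₂ = a₂b₂ᵀ: S₀ = 2·E₁ − 4·E₂, S₁ = −E₁ − 6·E₂, S₂ = 2·E₁ + 2·E₂; reading off coefficients, c₁ = [2, -1, 2] and c₂ = [-4, -6, 2].
Hence T = [2, -1] (x) [1, 1, 1] (x) [2, -1, 2] + [1, -1] (x) [1, -1, 0] (x) [-4, -6, 2], so rank(T) ≤ 2.
These bounds meet, so rank(T) = 2.

rank(T) = 2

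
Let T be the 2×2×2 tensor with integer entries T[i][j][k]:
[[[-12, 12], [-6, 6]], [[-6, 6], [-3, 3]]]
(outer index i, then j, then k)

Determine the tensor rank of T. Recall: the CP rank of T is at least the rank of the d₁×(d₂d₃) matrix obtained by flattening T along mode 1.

1

Lower bound: T ≠ 0 (e.g. T[0,0,0] = -12), so rank(T) ≥ 1.
Upper bound: if T = a ⊗ b ⊗ c then every fibre of T is a multiple of the corresponding factor, so read the factors off the fibres through the nonzero entry T[0,0,0] = -12.
The mode-1 fibre T[:,0,0] = [-12, -6] gives a = (2, 1) (primitive direction); the mode-2 fibre T[0,:,0] = [-12, -6] gives b = (2, 1); then c[k] = T[0,0,k] / (a[0]·b[0]) = [-12, 12] / 4 = (-3, 3).
Expanding (2, 1) ⊗ (2, 1) ⊗ (-3, 3) reproduces all 8 entries of T, so T = (2, 1) ⊗ (2, 1) ⊗ (-3, 3) and rank(T) ≤ 1.
These bounds meet, so rank(T) = 1.
Check entry T[1,1,1] = 3: (1)·(1)·(3) = 3.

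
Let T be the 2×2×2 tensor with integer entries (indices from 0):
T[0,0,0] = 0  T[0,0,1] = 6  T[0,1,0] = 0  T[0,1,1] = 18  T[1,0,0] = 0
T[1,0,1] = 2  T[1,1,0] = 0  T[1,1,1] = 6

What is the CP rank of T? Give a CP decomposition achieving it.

Lower bound: T ≠ 0 (e.g. T[0,0,1] = 6), so rank(T) ≥ 1.
Upper bound: the mode-1 fibre T[:,0,1] = [6, 2] gives a = [3, 1] (primitive direction); the mode-2 fibre T[0,:,1] = [6, 18] gives b = [1, 3]; then c[k] = T[0,0,k] / (a[0]·b[0]) = [0, 6] / 3 = [0, 2].
Expanding [3, 1] (x) [1, 3] (x) [0, 2] reproduces all 8 entries of T, so T = [3, 1] (x) [1, 3] (x) [0, 2] and rank(T) ≤ 1.
These bounds meet, so rank(T) = 1.

rank(T) = 1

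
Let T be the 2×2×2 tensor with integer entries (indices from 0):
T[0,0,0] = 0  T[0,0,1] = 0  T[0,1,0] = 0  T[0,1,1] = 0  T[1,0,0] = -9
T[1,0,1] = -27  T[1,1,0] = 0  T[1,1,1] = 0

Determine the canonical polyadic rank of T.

1

Lower bound: T ≠ 0 (e.g. T[1,0,0] = -9), so rank(T) ≥ 1.
Upper bound: the mode-1 fibre T[:,0,0] = [0, -9] gives a = [0, 1] (primitive direction); the mode-2 fibre T[1,:,0] = [-9, 0] gives b = [1, 0]; then c[k] = T[1,0,k] / (a[1]·b[0]) = [-9, -27] / 1 = [-9, -27].
Expanding [0, 1] ⊗ [1, 0] ⊗ [-9, -27] reproduces all 8 entries of T, so T = [0, 1] ⊗ [1, 0] ⊗ [-9, -27] and rank(T) ≤ 1.
These bounds meet, so rank(T) = 1.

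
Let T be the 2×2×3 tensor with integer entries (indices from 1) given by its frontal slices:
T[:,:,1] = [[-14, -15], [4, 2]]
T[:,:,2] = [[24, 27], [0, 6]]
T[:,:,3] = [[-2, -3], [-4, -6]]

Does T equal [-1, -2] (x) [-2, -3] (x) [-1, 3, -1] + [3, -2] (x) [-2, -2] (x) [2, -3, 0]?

Reconstruct entrywise from the claimed factors. For example, T[2,2,3] = -6 and Σₗ aₗ[2]bₗ[2]cₗ[3] = (-2)·(-3)·(-1) + (-2)·(-2)·(0) = -6; checking all 12 entries, every one matches. The claim holds.

Yes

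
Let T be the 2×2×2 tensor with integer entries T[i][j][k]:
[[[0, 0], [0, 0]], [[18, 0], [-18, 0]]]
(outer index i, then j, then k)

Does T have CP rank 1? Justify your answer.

Yes

If T = a ∘ b ∘ c then every fibre of T is a multiple of the corresponding factor, so read the factors off the fibres through the nonzero entry T[1,0,0] = 18.
The mode-1 fibre T[:,0,0] = [0, 18] gives a = [0, 1] (primitive direction); the mode-2 fibre T[1,:,0] = [18, -18] gives b = [1, -1]; then c[k] = T[1,0,k] / (a[1]·b[0]) = [18, 0] / 1 = [18, 0].
Expanding [0, 1] ∘ [1, -1] ∘ [18, 0] reproduces all 8 entries of T, so T = [0, 1] ∘ [1, -1] ∘ [18, 0] and rank(T) ≤ 1.
Equivalently every frontal slice T[:,:,k] is c[k] times the rank-1 matrix [0, 1] ∘ [1, -1]. So T has rank 1 (it is nonzero).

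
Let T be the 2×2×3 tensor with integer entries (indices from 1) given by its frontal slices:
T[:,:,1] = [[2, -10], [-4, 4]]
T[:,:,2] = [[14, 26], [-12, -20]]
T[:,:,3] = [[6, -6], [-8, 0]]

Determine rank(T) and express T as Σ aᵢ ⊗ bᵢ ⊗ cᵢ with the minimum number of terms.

rank(T) = 2

Lower bound: the mode-1 unfolding of T (rows indexed by i, columns by (j,k) = (1,1), (1,2), (1,3), (2,1), (2,2), (2,3)) is [[2, 14, 6, -10, 26, -6], [-4, -12, -8, 4, -20, 0]].
There the 2×2 minor on rows i ∈ {1, 2}, columns (j,k) ∈ {(1,1), (1,2)} is det [[2, 14], [-4, -12]] = 32 ≠ 0, so this unfolding has rank ≥ 2; CP rank is at least every unfolding rank, so rank(T) ≥ 2. (Unfolding ranks only ever bound the CP rank from below — rank(T) can be strictly larger than all of them — so the matching upper bound has to come from an explicit 2-term decomposition.)
Upper bound — finding two terms. Write S_k = T[:,:,k] for the frontal slices: S₁ = [[2, -10], [-4, 4]], S₂ = [[14, 26], [-12, -20]], S₃ = [[6, -6], [-8, 0]].
If T = a₁ ⊗ b₁ ⊗ c₁ + a₂ ⊗ b₂ ⊗ c₂ then each S_k = c₁[k]·a₁b₁ᵀ + c₂[k]·a₂b₂ᵀ. S₁ and S₂ are linearly independent, so a₁b₁ᵀ and a₂b₂ᵀ must span the same plane of matrices: they are the rank-1 matrices of the form x·S₁ + y·S₂.
det(x·S₁ + y·S₂) is −32·x² + 32·y² = (-32)·(x − y)(x + y), vanishing at (x:y) = (1:1) and (1:-1).
M₁ = S₁ + S₂ = [[16, 16], [-16, -16]] = 16·[1, -1][1, 1]ᵀ and M₂ = S₁ − S₂ = [[-12, -36], [8, 24]] = (-4)·[3, -2][1, 3]ᵀ, so take a₁ = [1, -1], b₁ = [1, 1], a₂ = [3, -2], b₂ = [1, 3].
Each slice is an integer combination of E₁ = a₁b₁ᵀ and E₂ = a₂b₂ᵀ: S₁ = 8·E₁ − 2·E₂, S₂ = 8·E₁ + 2·E₂, S₃ = 12·E₁ − 2·E₂; reading off coefficients, c₁ = [8, 8, 12] and c₂ = [-2, 2, -2].
Hence T = [1, -1] ⊗ [1, 1] ⊗ [8, 8, 12] + [3, -2] ⊗ [1, 3] ⊗ [-2, 2, -2], so rank(T) ≤ 2.
These bounds meet, so rank(T) = 2.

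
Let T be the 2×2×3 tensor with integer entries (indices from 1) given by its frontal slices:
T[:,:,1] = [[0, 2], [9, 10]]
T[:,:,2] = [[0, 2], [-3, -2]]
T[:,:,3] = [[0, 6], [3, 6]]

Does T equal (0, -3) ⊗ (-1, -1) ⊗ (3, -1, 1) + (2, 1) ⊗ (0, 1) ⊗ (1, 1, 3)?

Reconstruct entrywise from the claimed factors. For example, T[2,2,2] = -2 and Σₗ aₗ[2]bₗ[2]cₗ[2] = (-3)·(-1)·(-1) + (1)·(1)·(1) = -2; checking all 12 entries, every one matches. The claim holds.

Yes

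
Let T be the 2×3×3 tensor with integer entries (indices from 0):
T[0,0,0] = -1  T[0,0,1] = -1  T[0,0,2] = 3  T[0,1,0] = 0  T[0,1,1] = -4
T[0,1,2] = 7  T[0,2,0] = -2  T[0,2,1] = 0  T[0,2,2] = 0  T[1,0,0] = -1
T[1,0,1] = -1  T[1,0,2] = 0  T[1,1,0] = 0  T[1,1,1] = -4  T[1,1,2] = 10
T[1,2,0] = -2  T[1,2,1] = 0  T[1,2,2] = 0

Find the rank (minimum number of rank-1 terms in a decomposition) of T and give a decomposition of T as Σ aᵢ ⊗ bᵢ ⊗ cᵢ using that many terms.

rank(T) = 3

Lower bound: in the mode-2 unfolding of T (rows indexed by j, columns by (i,k)) the 3×3 minor on rows j ∈ {0, 1, 2}, columns (i,k) ∈ {(0,0), (0,1), (0,2)} is det [[-1, -1, 3], [0, -4, 7], [-2, 0, 0]] = -10 ≠ 0, so that unfolding has rank ≥ 3 and hence rank(T) ≥ 3 (CP rank is at least every unfolding rank, though it can be larger).
Upper bound: T is a sum of 3 rank-1 terms, T = (1, -2) ⊗ (1, -1, 0) ⊗ (0, 0, 1) + (1, 1) ⊗ (0, 2, -1) ⊗ (0, -2, 4) + (1, 1) ⊗ (1, 0, 2) ⊗ (-1, -1, 2) (written with every a and b primitive with positive leading entry and the scale carried by c; CP decompositions are not unique, and this one is verified by expanding entrywise), so rank(T) ≤ 3.
These bounds meet, so rank(T) = 3.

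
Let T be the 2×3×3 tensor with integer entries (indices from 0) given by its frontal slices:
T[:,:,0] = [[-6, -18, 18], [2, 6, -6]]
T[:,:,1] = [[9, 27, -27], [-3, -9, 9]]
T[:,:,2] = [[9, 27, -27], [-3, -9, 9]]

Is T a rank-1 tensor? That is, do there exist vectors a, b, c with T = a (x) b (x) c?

Yes

If T = a (x) b (x) c then every fibre of T is a multiple of the corresponding factor, so read the factors off the fibres through the nonzero entry T[0,0,0] = -6.
The mode-1 fibre T[:,0,0] = [-6, 2] gives a = [3, -1] (primitive direction); the mode-2 fibre T[0,:,0] = [-6, -18, 18] gives b = [1, 3, -3]; then c[k] = T[0,0,k] / (a[0]·b[0]) = [-6, 9, 9] / 3 = [-2, 3, 3].
Expanding [3, -1] (x) [1, 3, -3] (x) [-2, 3, 3] reproduces all 18 entries of T, so T = [3, -1] (x) [1, 3, -3] (x) [-2, 3, 3] and rank(T) ≤ 1.
Equivalently every frontal slice T[:,:,k] is c[k] times the rank-1 matrix [3, -1] (x) [1, 3, -3]. So T has rank 1 (it is nonzero).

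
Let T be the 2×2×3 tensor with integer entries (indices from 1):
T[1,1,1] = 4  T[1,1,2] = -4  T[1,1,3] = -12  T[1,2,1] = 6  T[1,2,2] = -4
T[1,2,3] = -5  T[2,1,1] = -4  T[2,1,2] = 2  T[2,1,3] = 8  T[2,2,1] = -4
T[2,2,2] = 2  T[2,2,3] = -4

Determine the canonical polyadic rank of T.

Lower bound: in the mode-3 unfolding of T (rows indexed by k, columns by (i,j)) the 3×3 minor on rows k ∈ {1, 2, 3}, columns (i,j) ∈ {(1,1), (1,2), (2,1)} is det [[4, 6, -4], [-4, -4, 2], [-12, -5, 8]] = 72 ≠ 0, so that unfolding has rank ≥ 3 and hence rank(T) ≥ 3 (CP rank is at least every unfolding rank, though it can be larger).
Upper bound: T is a sum of 3 rank-1 terms, T = (1, -2) ⊗ (1, -2) ⊗ (0, 0, -2) + (1, 0) ⊗ (2, 1) ⊗ (-2, 0, -1) + (2, -1) ⊗ (1, 1) ⊗ (4, -2, -4) (one valid choice — decompositions are not unique — normalised so each a, b is primitive with positive first nonzero entry; check it by expanding all entries), so rank(T) ≤ 3.
These bounds meet, so rank(T) = 3.

3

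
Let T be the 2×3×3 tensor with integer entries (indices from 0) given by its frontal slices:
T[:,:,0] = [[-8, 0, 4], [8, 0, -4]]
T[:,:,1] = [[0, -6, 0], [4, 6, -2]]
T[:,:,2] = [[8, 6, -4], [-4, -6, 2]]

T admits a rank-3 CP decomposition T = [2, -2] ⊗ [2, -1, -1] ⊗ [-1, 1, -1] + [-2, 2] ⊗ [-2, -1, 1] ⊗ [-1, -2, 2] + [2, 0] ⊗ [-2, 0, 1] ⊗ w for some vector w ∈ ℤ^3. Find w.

w = [0, -1, -1]

Subtract the known terms from T to get the rank-1 residual R = [2, 0] ⊗ [-2, 0, 1] ⊗ w, so R[i,j,k] = a[i]·b[j]·w[k]. Pick indices with nonzero a[0]·b[0] = (2)·(-2) = -4. Only the fibre through (0,0,·) is needed: R[0,0,:] = T[0,0,:] − Σₗ aₗ[0]bₗ[0]cₗ = [-8, 0, 8] − (2)·(2)·[-1, 1, -1] − (-2)·(-2)·[-1, -2, 2] = [0, 4, 4]. Then w[k] = R[0,0,k] / -4 for each k, giving w = [0, 4, 4] / -4 = [0, -1, -1].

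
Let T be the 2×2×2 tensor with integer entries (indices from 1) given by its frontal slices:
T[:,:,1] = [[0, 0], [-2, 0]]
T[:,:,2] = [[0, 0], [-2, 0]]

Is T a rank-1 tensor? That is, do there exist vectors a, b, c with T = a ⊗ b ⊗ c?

Yes

The mode-1 fibre T[:,1,1] = [0, -2] gives a = [0, 1] (primitive direction); the mode-2 fibre T[2,:,1] = [-2, 0] gives b = [1, 0]; then c[k] = T[2,1,k] / (a[2]·b[1]) = [-2, -2] / 1 = [-2, -2].
Expanding [0, 1] ⊗ [1, 0] ⊗ [-2, -2] reproduces all 8 entries of T, so T = [0, 1] ⊗ [1, 0] ⊗ [-2, -2] and rank(T) ≤ 1.
Equivalently every frontal slice T[:,:,k] is c[k] times the rank-1 matrix [0, 1] ⊗ [1, 0]. So T has rank 1 (it is nonzero).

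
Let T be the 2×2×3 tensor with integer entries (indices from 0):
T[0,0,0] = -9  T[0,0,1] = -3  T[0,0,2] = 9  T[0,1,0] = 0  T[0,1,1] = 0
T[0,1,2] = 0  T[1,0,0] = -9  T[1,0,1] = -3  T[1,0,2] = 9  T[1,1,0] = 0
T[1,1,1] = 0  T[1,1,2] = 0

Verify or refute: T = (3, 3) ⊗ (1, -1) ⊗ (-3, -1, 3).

No

Reconstruct entry (0,1,0) from the claimed factors: Σₗ aₗ[0]bₗ[1]cₗ[0] = (3)·(-1)·(-3) = 9, but T[0,1,0] = 0. The claim is false.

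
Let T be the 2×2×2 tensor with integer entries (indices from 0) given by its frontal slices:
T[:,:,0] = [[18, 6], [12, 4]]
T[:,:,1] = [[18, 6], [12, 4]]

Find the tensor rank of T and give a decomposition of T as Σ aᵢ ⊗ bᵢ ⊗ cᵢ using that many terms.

rank(T) = 1

Lower bound: T ≠ 0 (e.g. T[0,0,0] = 18), so rank(T) ≥ 1.
Upper bound: the mode-1 fibre T[:,0,0] = [18, 12] gives a = [3, 2] (primitive direction); the mode-2 fibre T[0,:,0] = [18, 6] gives b = [3, 1]; then c[k] = T[0,0,k] / (a[0]·b[0]) = [18, 18] / 9 = [2, 2].
Expanding [3, 2] ⊗ [3, 1] ⊗ [2, 2] reproduces all 8 entries of T, so T = [3, 2] ⊗ [3, 1] ⊗ [2, 2] and rank(T) ≤ 1.
These bounds meet, so rank(T) = 1.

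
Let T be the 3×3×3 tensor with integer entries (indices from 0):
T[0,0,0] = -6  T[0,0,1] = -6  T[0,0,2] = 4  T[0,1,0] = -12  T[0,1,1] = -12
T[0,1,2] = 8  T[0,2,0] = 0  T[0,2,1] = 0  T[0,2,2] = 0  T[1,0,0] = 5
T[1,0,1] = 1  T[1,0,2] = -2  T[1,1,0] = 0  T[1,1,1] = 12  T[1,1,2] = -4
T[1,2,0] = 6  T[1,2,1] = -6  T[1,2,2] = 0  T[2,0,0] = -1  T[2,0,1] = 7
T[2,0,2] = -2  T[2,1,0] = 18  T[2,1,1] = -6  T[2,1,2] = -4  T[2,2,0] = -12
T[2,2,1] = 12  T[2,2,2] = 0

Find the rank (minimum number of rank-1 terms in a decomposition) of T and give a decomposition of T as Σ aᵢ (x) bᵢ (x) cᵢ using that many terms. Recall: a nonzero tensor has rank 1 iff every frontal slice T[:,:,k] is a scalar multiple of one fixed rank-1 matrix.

rank(T) = 2

Lower bound: the mode-3 unfolding of T (rows indexed by k, columns by (i,j) = (0,0), (0,1), (0,2), (1,0), (1,1), (1,2), (2,0), (2,1), (2,2)) is [[-6, -12, 0, 5, 0, 6, -1, 18, -12], [-6, -12, 0, 1, 12, -6, 7, -6, 12], [4, 8, 0, -2, -4, 0, -2, -4, 0]].
There the 2×2 minor on rows k ∈ {0, 1}, columns (i,j) ∈ {(0,0), (1,0)} is det [[-6, 5], [-6, 1]] = 24 ≠ 0, so this unfolding has rank ≥ 2; CP rank is at least every unfolding rank, so rank(T) ≥ 2. (This is only a lower bound: in general the CP rank may exceed every unfolding rank, so we still need to exhibit 2 rank-1 terms summing to T.)
Upper bound — finding two terms. Write S_k = T[:,:,k] for the frontal slices: S₀ = [[-6, -12, 0], [5, 0, 6], [-1, 18, -12]], S₁ = [[-6, -12, 0], [1, 12, -6], [7, -6, 12]], S₂ = [[4, 8, 0], [-2, -4, 0], [-2, -4, 0]].
If T = a₁ (x) b₁ (x) c₁ + a₂ (x) b₂ (x) c₂ then each S_k = c₁[k]·a₁b₁ᵀ + c₂[k]·a₂b₂ᵀ. S₀ and S₁ are linearly independent, so a₁b₁ᵀ and a₂b₂ᵀ must span the same plane of matrices: they are the rank-1 matrices of the form x·S₀ + y·S₁.
The 2×2 minor of x·S₀ + y·S₁ on rows {0,1}, columns {0,1} is 60·x² − 60·y² = 60·(x − y)(x + y), vanishing at (x:y) = (1:1) and (1:-1).
M₁ = S₀ + S₁ = [[-12, -24, 0], [6, 12, 0], [6, 12, 0]] = (-6)·[2, -1, -1][1, 2, 0]ᵀ and M₂ = S₀ − S₁ = [[0, 0, 0], [4, -12, 12], [-8, 24, -24]] = 4·[0, 1, -2][1, -3, 3]ᵀ, so take a₁ = [2, -1, -1], b₁ = [1, 2, 0], a₂ = [0, 1, -2], b₂ = [1, -3, 3].
Each slice is an integer combination of E₁ = a₁b₁ᵀ and E₂ = a₂b₂ᵀ: S₀ = −3·E₁ + 2·E₂, S₁ = −3·E₁ − 2·E₂, S₂ = 2·E₁; reading off coefficients, c₁ = [-3, -3, 2] and c₂ = [2, -2, 0].
Hence T = [2, -1, -1] (x) [1, 2, 0] (x) [-3, -3, 2] + [0, 1, -2] (x) [1, -3, 3] (x) [2, -2, 0], so rank(T) ≤ 2.
These bounds meet, so rank(T) = 2.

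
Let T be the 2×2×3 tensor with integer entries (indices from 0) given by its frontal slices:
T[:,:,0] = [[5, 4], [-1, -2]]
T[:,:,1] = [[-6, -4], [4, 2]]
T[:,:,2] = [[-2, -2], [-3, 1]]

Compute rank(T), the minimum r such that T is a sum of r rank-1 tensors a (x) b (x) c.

3

Lower bound: the mode-3 unfolding of T (rows indexed by k, columns by (i,j) = (0,0), (0,1), (1,0), (1,1)) is [[5, 4, -1, -2], [-6, -4, 4, 2], [-2, -2, -3, 1]].
There the 3×3 minor on rows k ∈ {0, 1, 2}, columns (i,j) ∈ {(0,0), (0,1), (1,0)} is det [[5, 4, -1], [-6, -4, 4], [-2, -2, -3]] = -8 ≠ 0, so this unfolding has rank ≥ 3; CP rank is at least every unfolding rank, so rank(T) ≥ 3. (Unfolding ranks only ever bound the CP rank from below — rank(T) can be strictly larger than all of them — so the matching upper bound has to come from an explicit 3-term decomposition.)
Upper bound: T is a sum of 3 rank-1 terms, T = [0, 1] (x) [1, 0] (x) [2, 0, -4] + [1, -1] (x) [1, 0] (x) [1, -2, 0] + [2, -1] (x) [1, 1] (x) [2, -2, -1] (written with every a and b primitive with positive leading entry and the scale carried by c; CP decompositions are not unique, and this one is verified by expanding entrywise), so rank(T) ≤ 3.
These bounds meet, so rank(T) = 3.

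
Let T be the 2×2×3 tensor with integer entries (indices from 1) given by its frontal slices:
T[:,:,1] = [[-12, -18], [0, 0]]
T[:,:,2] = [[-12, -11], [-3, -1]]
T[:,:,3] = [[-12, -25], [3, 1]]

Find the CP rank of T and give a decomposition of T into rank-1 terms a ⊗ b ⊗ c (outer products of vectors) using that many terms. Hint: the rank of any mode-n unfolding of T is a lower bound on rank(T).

rank(T) = 2

Lower bound: the mode-2 unfolding of T (rows indexed by j, columns by (i,k) = (1,1), (1,2), (1,3), (2,1), (2,2), (2,3)) is [[-12, -12, -12, 0, -3, 3], [-18, -11, -25, 0, -1, 1]].
There the 2×2 minor on rows j ∈ {1, 2}, columns (i,k) ∈ {(1,1), (1,2)} is det [[-12, -12], [-18, -11]] = -84 ≠ 0, so this unfolding has rank ≥ 2; CP rank is at least every unfolding rank, so rank(T) ≥ 2. (This is only a lower bound: in general the CP rank may exceed every unfolding rank, so we still need to exhibit 2 rank-1 terms summing to T.)
Upper bound — finding two terms. Write S_k = T[:,:,k] for the frontal slices: S₁ = [[-12, -18], [0, 0]], S₂ = [[-12, -11], [-3, -1]], S₃ = [[-12, -25], [3, 1]].
If T = a₁ ⊗ b₁ ⊗ c₁ + a₂ ⊗ b₂ ⊗ c₂ then each S_k = c₁[k]·a₁b₁ᵀ + c₂[k]·a₂b₂ᵀ. S₁ and S₂ are linearly independent, so a₁b₁ᵀ and a₂b₂ᵀ must span the same plane of matrices: they are the rank-1 matrices of the form x·S₁ + y·S₂.
det(x·S₁ + y·S₂) is −42·xy − 21·y² = (-21)·(y)(2·x + y), vanishing at (x:y) = (1:0) and (1:-2).
M₁ = S₁ = [[-12, -18], [0, 0]] = (-6)·[1, 0][2, 3]ᵀ and M₂ = S₁ − 2·S₂ = [[12, 4], [6, 2]] = 2·[2, 1][3, 1]ᵀ, so take a₁ = [1, 0], b₁ = [2, 3], a₂ = [2, 1], b₂ = [3, 1].
Each slice is an integer combination of E₁ = a₁b₁ᵀ and E₂ = a₂b₂ᵀ: S₁ = −6·E₁, S₂ = −3·E₁ − E₂, S₃ = −9·E₁ + E₂; reading off coefficients, c₁ = [-6, -3, -9] and c₂ = [0, -1, 1].
Hence T = [1, 0] ⊗ [2, 3] ⊗ [-6, -3, -9] + [2, 1] ⊗ [3, 1] ⊗ [0, -1, 1], so rank(T) ≤ 2.
These bounds meet, so rank(T) = 2.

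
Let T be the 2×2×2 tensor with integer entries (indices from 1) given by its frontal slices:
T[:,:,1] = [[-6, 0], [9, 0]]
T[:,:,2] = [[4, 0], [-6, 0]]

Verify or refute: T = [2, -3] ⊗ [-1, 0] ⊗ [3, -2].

Yes

Reconstruct entrywise from the claimed factors. For example, T[2,2,2] = 0 and Σₗ aₗ[2]bₗ[2]cₗ[2] = (-3)·(0)·(-2) = 0; checking all 8 entries, every one matches. The claim holds.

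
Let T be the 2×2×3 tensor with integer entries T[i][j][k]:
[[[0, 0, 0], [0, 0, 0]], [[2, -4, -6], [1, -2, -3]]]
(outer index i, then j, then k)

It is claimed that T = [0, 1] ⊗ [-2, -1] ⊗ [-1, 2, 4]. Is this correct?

No

Reconstruct entry (1,0,2) from the claimed factors: Σₗ aₗ[1]bₗ[0]cₗ[2] = (1)·(-2)·(4) = -8, but T[1,0,2] = -6. The claim is false.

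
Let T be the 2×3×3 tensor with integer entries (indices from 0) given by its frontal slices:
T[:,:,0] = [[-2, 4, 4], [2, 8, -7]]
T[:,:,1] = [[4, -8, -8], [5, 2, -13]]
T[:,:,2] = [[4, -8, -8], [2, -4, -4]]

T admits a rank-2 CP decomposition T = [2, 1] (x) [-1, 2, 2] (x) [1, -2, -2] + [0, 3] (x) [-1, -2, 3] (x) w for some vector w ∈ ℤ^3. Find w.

w = [-1, -1, 0]

Subtract the known terms from T to get the rank-1 residual R = [0, 3] (x) [-1, -2, 3] (x) w, so R[i,j,k] = a[i]·b[j]·w[k]. Pick indices with nonzero a[1]·b[0] = (3)·(-1) = -3. Only the fibre through (1,0,·) is needed: R[1,0,:] = T[1,0,:] − Σₗ aₗ[1]bₗ[0]cₗ = [2, 5, 2] − (1)·(-1)·[1, -2, -2] = [3, 3, 0]. Then w[k] = R[1,0,k] / -3 for each k, giving w = [3, 3, 0] / -3 = [-1, -1, 0].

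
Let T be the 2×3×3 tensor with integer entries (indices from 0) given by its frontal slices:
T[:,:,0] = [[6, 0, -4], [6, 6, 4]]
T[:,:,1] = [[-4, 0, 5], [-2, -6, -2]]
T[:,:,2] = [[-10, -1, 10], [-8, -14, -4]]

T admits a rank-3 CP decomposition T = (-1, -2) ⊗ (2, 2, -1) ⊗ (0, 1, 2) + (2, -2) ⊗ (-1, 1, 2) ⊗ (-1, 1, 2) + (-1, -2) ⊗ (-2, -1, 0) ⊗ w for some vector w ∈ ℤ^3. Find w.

Subtract the known terms from T to get the rank-1 residual R = (-1, -2) ⊗ (-2, -1, 0) ⊗ w, so R[i,j,k] = a[i]·b[j]·w[k]. Pick indices with nonzero a[0]·b[0] = (-1)·(-2) = 2. Only the fibre through (0,0,·) is needed: R[0,0,:] = T[0,0,:] − Σₗ aₗ[0]bₗ[0]cₗ = [6, -4, -10] − (-1)·(2)·(0, 1, 2) − (2)·(-1)·(-1, 1, 2) = [4, 0, -2]. Then w[k] = R[0,0,k] / 2 for each k, giving w = [4, 0, -2] / 2 = (2, 0, -1).

w = (2, 0, -1)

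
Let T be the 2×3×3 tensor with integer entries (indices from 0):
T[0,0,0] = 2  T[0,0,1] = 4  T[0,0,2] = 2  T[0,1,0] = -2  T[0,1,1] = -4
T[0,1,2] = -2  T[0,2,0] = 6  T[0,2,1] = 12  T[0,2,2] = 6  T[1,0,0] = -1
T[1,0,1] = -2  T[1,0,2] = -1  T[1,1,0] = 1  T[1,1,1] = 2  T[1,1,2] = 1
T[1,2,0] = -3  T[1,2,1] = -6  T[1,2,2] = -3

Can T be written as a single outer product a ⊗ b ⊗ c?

Yes

If T = a ⊗ b ⊗ c then every fibre of T is a multiple of the corresponding factor, so read the factors off the fibres through the nonzero entry T[0,0,0] = 2.
The mode-1 fibre T[:,0,0] = [2, -1] gives a = [2, -1] (primitive direction); the mode-2 fibre T[0,:,0] = [2, -2, 6] gives b = [1, -1, 3]; then c[k] = T[0,0,k] / (a[0]·b[0]) = [2, 4, 2] / 2 = [1, 2, 1].
Expanding [2, -1] ⊗ [1, -1, 3] ⊗ [1, 2, 1] reproduces all 18 entries of T, so T = [2, -1] ⊗ [1, -1, 3] ⊗ [1, 2, 1] and rank(T) ≤ 1.
Equivalently every frontal slice T[:,:,k] is c[k] times the rank-1 matrix [2, -1] ⊗ [1, -1, 3]. So T has rank 1 (it is nonzero).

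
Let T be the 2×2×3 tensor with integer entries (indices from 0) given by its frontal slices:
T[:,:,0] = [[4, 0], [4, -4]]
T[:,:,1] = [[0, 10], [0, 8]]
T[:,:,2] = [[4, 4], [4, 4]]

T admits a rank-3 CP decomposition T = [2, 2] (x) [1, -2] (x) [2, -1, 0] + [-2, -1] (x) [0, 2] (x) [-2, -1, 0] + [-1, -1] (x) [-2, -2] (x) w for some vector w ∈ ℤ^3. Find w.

Subtract the known terms from T to get the rank-1 residual R = [-1, -1] (x) [-2, -2] (x) w, so R[i,j,k] = a[i]·b[j]·w[k]. Pick indices with nonzero a[0]·b[0] = (-1)·(-2) = 2. Only the fibre through (0,0,·) is needed: R[0,0,:] = T[0,0,:] − Σₗ aₗ[0]bₗ[0]cₗ = [4, 0, 4] − (2)·(1)·[2, -1, 0] − (-2)·(0)·[-2, -1, 0] = [0, 2, 4]. Then w[k] = R[0,0,k] / 2 for each k, giving w = [0, 2, 4] / 2 = [0, 1, 2].

w = [0, 1, 2]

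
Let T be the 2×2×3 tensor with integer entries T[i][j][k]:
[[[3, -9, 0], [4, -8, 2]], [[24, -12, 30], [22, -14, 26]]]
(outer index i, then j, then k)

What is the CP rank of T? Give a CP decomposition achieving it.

rank(T) = 2

Lower bound: the mode-1 unfolding of T (rows indexed by i, columns by (j,k) = (0,0), (0,1), (0,2), (1,0), (1,1), (1,2)) is [[3, -9, 0, 4, -8, 2], [24, -12, 30, 22, -14, 26]].
There the 2×2 minor on rows i ∈ {0, 1}, columns (j,k) ∈ {(0,0), (0,1)} is det [[3, -9], [24, -12]] = 180 ≠ 0, so this unfolding has rank ≥ 2; CP rank is at least every unfolding rank, so rank(T) ≥ 2. (Flattening ranks never certify an upper bound on CP rank; for that we must actually write T with 2 rank-1 terms.)
Upper bound — finding two terms. Write S_k = T[:,:,k] for the frontal slices: S₀ = [[3, 4], [24, 22]], S₁ = [[-9, -8], [-12, -14]], S₂ = [[0, 2], [30, 26]].
If T = a₁ (x) b₁ (x) c₁ + a₂ (x) b₂ (x) c₂ then each S_k = c₁[k]·a₁b₁ᵀ + c₂[k]·a₂b₂ᵀ. S₀ and S₁ are linearly independent, so a₁b₁ᵀ and a₂b₂ᵀ must span the same plane of matrices: they are the rank-1 matrices of the form x·S₀ + y·S₁.
det(x·S₀ + y·S₁) is −30·x² + 30·y² = (-30)·(x − y)(x + y), vanishing at (x:y) = (1:1) and (1:-1).
M₁ = S₀ + S₁ = [[-6, -4], [12, 8]] = (-2)·[1, -2][3, 2]ᵀ and M₂ = S₀ − S₁ = [[12, 12], [36, 36]] = 12·[1, 3][1, 1]ᵀ, so take a₁ = [1, -2], b₁ = [3, 2], a₂ = [1, 3], b₂ = [1, 1].
Each slice is an integer combination of E₁ = a₁b₁ᵀ and E₂ = a₂b₂ᵀ: S₀ = −E₁ + 6·E₂, S₁ = −E₁ − 6·E₂, S₂ = −2·E₁ + 6·E₂; reading off coefficients, c₁ = [-1, -1, -2] and c₂ = [6, -6, 6].
Hence T = [1, -2] (x) [3, 2] (x) [-1, -1, -2] + [1, 3] (x) [1, 1] (x) [6, -6, 6], so rank(T) ≤ 2.
These bounds meet, so rank(T) = 2.
Check entry T[0,1,2] = 2: (1)·(2)·(-2) + (1)·(1)·(6) = 2.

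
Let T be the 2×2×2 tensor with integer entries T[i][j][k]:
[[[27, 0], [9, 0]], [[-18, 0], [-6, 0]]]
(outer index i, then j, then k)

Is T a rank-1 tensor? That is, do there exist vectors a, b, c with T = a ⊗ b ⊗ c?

Yes

If T = a ⊗ b ⊗ c then every fibre of T is a multiple of the corresponding factor, so read the factors off the fibres through the nonzero entry T[0,0,0] = 27.
The mode-1 fibre T[:,0,0] = [27, -18] gives a = (3, -2) (primitive direction); the mode-2 fibre T[0,:,0] = [27, 9] gives b = (3, 1); then c[k] = T[0,0,k] / (a[0]·b[0]) = [27, 0] / 9 = (3, 0).
Expanding (3, -2) ⊗ (3, 1) ⊗ (3, 0) reproduces all 8 entries of T, so T = (3, -2) ⊗ (3, 1) ⊗ (3, 0) and rank(T) ≤ 1.
Equivalently every frontal slice T[:,:,k] is c[k] times the rank-1 matrix (3, -2) ⊗ (3, 1). So T has rank 1 (it is nonzero).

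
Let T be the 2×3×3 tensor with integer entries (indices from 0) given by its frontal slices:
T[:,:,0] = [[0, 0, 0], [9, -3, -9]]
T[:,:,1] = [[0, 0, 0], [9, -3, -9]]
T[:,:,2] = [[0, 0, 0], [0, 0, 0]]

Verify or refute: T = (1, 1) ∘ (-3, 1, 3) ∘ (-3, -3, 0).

Reconstruct entry (0,0,0) from the claimed factors: Σₗ aₗ[0]bₗ[0]cₗ[0] = (1)·(-3)·(-3) = 9, but T[0,0,0] = 0. The claim is false.

No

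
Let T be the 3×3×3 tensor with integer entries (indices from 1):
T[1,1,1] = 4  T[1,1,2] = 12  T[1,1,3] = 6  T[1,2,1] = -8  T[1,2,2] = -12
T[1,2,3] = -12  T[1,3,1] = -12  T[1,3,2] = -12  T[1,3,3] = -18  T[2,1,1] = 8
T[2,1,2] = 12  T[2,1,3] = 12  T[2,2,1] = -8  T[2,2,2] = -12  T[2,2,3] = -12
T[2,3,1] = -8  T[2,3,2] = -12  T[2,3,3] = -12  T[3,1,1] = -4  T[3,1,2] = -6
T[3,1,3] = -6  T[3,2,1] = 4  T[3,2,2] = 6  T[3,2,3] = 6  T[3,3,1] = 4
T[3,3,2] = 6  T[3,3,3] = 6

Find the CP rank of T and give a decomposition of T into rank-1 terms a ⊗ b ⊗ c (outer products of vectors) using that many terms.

Lower bound: the mode-3 unfolding of T (rows indexed by k, columns by (i,j) = (1,1), (1,2), (1,3), (2,1), (2,2), (2,3), (3,1), (3,2), (3,3)) is [[4, -8, -12, 8, -8, -8, -4, 4, 4], [12, -12, -12, 12, -12, -12, -6, 6, 6], [6, -12, -18, 12, -12, -12, -6, 6, 6]].
There the 2×2 minor on rows k ∈ {1, 2}, columns (i,j) ∈ {(1,1), (1,2)} is det [[4, -8], [12, -12]] = 48 ≠ 0, so this unfolding has rank ≥ 2; CP rank is at least every unfolding rank, so rank(T) ≥ 2. (This is only a lower bound: in general the CP rank may exceed every unfolding rank, so we still need to exhibit 2 rank-1 terms summing to T.)
Upper bound — finding two terms. Write S_k = T[:,:,k] for the frontal slices: S₁ = [[4, -8, -12], [8, -8, -8], [-4, 4, 4]], S₂ = [[12, -12, -12], [12, -12, -12], [-6, 6, 6]], S₃ = [[6, -12, -18], [12, -12, -12], [-6, 6, 6]].
If T = a₁ ⊗ b₁ ⊗ c₁ + a₂ ⊗ b₂ ⊗ c₂ then each S_k = c₁[k]·a₁b₁ᵀ + c₂[k]·a₂b₂ᵀ. S₁ and S₂ are linearly independent, so a₁b₁ᵀ and a₂b₂ᵀ must span the same plane of matrices: they are the rank-1 matrices of the form x·S₁ + y·S₂.
The 2×2 minor of x·S₁ + y·S₂ on rows {1,2}, columns {1,2} is 32·x² + 48·xy = 16·(2·x + 3·y)(x), vanishing at (x:y) = (3:-2) and (0:1).
M₁ = 3·S₁ − 2·S₂ = [[-12, 0, -12], [0, 0, 0], [0, 0, 0]] = (-12)·[1, 0, 0][1, 0, 1]ᵀ and M₂ = S₂ = [[12, -12, -12], [12, -12, -12], [-6, 6, 6]] = 6·[2, 2, -1][1, -1, -1]ᵀ, so take a₁ = [1, 0, 0], b₁ = [1, 0, 1], a₂ = [2, 2, -1], b₂ = [1, -1, -1].
Each slice is an integer combination of E₁ = a₁b₁ᵀ and E₂ = a₂b₂ᵀ: S₁ = −4·E₁ + 4·E₂, S₂ = 6·E₂, S₃ = −6·E₁ + 6·E₂; reading off coefficients, c₁ = [-4, 0, -6] and c₂ = [4, 6, 6].
Hence T = [1, 0, 0] ⊗ [1, 0, 1] ⊗ [-4, 0, -6] + [2, 2, -1] ⊗ [1, -1, -1] ⊗ [4, 6, 6], so rank(T) ≤ 2.
These bounds meet, so rank(T) = 2.
Check entry T[3,3,2] = 6: (0)·(1)·(0) + (-1)·(-1)·(6) = 6.

rank(T) = 2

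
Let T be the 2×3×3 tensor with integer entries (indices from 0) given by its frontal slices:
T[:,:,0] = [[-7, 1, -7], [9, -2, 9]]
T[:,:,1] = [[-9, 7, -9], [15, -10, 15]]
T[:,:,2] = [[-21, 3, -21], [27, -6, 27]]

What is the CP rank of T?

2

Lower bound: in the mode-2 unfolding of T (rows indexed by j, columns by (i,k)) the 2×2 minor on rows j ∈ {0, 1}, columns (i,k) ∈ {(0,0), (0,1)} is det [[-7, -9], [1, 7]] = -40 ≠ 0, so that unfolding has rank ≥ 2 and hence rank(T) ≥ 2 (CP rank is at least every unfolding rank, though it can be larger).
Upper bound: with S_k = T[:,:,k], the two rank-1 terms a₁b₁ᵀ, a₂b₂ᵀ are the rank-1 members of the pencil x·S₀ + y·S₁.
The 2×2 minor of x·S₀ + y·S₁ on rows {0,1}, columns {0,1} is 5·x² + 10·xy − 15·y² = 5·(x + 3·y)(x − y), vanishing at (x:y) = (3:-1) and (1:1).
M₁ = 3·S₀ − S₁ = [[-12, -4, -12], [12, 4, 12]] = (-4)·(1, -1)(3, 1, 3)ᵀ and M₂ = S₀ + S₁ = [[-16, 8, -16], [24, -12, 24]] = (-4)·(2, -3)(2, -1, 2)ᵀ, so take a₁ = (1, -1), b₁ = (3, 1, 3), a₂ = (2, -3), b₂ = (2, -1, 2).
Each slice is an integer combination of E₁ = a₁b₁ᵀ and E₂ = a₂b₂ᵀ: S₀ = −E₁ − E₂, S₁ = E₁ − 3·E₂, S₂ = −3·E₁ − 3·E₂; reading off coefficients, c₁ = (-1, 1, -3) and c₂ = (-1, -3, -3).
Hence T = (1, -1) (x) (3, 1, 3) (x) (-1, 1, -3) + (2, -3) (x) (2, -1, 2) (x) (-1, -3, -3), so rank(T) ≤ 2.
These bounds meet, so rank(T) = 2.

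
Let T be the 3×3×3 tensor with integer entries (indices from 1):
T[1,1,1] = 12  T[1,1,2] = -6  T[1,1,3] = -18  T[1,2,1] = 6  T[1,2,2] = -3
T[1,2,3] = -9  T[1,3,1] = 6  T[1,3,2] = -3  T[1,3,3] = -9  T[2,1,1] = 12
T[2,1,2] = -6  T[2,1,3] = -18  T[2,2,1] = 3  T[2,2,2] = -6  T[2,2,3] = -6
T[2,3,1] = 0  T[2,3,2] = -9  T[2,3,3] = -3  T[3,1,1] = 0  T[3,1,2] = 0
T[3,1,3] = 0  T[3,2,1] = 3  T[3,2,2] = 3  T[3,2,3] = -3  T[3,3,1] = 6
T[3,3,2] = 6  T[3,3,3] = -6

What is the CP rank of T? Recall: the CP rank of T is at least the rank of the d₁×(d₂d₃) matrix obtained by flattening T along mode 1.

Lower bound: the mode-3 unfolding of T (rows indexed by k, columns by (i,j) = (1,1), (1,2), (1,3), (2,1), (2,2), (2,3), (3,1), (3,2), (3,3)) is [[12, 6, 6, 12, 3, 0, 0, 3, 6], [-6, -3, -3, -6, -6, -9, 0, 3, 6], [-18, -9, -9, -18, -6, -3, 0, -3, -6]].
There the 2×2 minor on rows k ∈ {1, 2}, columns (i,j) ∈ {(1,1), (2,2)} is det [[12, 3], [-6, -6]] = -54 ≠ 0, so this unfolding has rank ≥ 2; CP rank is at least every unfolding rank, so rank(T) ≥ 2. (This is only a lower bound: in general the CP rank may exceed every unfolding rank, so we still need to exhibit 2 rank-1 terms summing to T.)
Upper bound — finding two terms. Write S_k = T[:,:,k] for the frontal slices: S₁ = [[12, 6, 6], [12, 3, 0], [0, 3, 6]], S₂ = [[-6, -3, -3], [-6, -6, -9], [0, 3, 6]], S₃ = [[-18, -9, -9], [-18, -6, -3], [0, -3, -6]].
If T = a₁ (x) b₁ (x) c₁ + a₂ (x) b₂ (x) c₂ then each S_k = c₁[k]·a₁b₁ᵀ + c₂[k]·a₂b₂ᵀ. S₁ and S₂ are linearly independent, so a₁b₁ᵀ and a₂b₂ᵀ must span the same plane of matrices: they are the rank-1 matrices of the form x·S₁ + y·S₂.
The 2×2 minor of x·S₁ + y·S₂ on rows {1,2}, columns {1,2} is −36·x² − 18·xy + 18·y² = (-18)·(2·x − y)(x + y), vanishing at (x:y) = (1:2) and (1:-1).
M₁ = S₁ + 2·S₂ = [[0, 0, 0], [0, -9, -18], [0, 9, 18]] = (-9)·(0, 1, -1)(0, 1, 2)ᵀ and M₂ = S₁ − S₂ = [[18, 9, 9], [18, 9, 9], [0, 0, 0]] = 9·(1, 1, 0)(2, 1, 1)ᵀ, so take a₁ = (0, 1, -1), b₁ = (0, 1, 2), a₂ = (1, 1, 0), b₂ = (2, 1, 1).
Each slice is an integer combination of E₁ = a₁b₁ᵀ and E₂ = a₂b₂ᵀ: S₁ = −3·E₁ + 6·E₂, S₂ = −3·E₁ − 3·E₂, S₃ = 3·E₁ − 9·E₂; reading off coefficients, c₁ = (-3, -3, 3) and c₂ = (6, -3, -9).
Hence T = (0, 1, -1) (x) (0, 1, 2) (x) (-3, -3, 3) + (1, 1, 0) (x) (2, 1, 1) (x) (6, -3, -9), so rank(T) ≤ 2.
These bounds meet, so rank(T) = 2.
Check entry T[2,2,3] = -6: (1)·(1)·(3) + (1)·(1)·(-9) = -6.

2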